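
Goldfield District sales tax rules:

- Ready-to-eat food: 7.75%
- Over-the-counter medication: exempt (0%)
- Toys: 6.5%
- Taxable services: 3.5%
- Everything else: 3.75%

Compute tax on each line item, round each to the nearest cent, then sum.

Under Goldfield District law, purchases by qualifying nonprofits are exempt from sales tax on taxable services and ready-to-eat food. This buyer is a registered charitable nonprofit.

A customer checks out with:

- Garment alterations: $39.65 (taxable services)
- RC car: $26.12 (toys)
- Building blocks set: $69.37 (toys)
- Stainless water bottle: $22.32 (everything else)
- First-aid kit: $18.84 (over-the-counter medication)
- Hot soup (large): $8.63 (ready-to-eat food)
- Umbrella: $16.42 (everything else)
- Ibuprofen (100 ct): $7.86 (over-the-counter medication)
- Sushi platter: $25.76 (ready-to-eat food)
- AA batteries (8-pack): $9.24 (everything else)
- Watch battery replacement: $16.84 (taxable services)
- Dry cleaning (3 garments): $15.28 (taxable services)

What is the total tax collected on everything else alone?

$1.81

Stainless water bottle $22.32: everything else → 3.75% → $0.84
Umbrella $16.42: everything else → 3.75% → $0.62
AA batteries (8-pack) $9.24: everything else → 3.75% → $0.35
Tax on everything else = $0.84 + $0.62 + $0.35 = $1.81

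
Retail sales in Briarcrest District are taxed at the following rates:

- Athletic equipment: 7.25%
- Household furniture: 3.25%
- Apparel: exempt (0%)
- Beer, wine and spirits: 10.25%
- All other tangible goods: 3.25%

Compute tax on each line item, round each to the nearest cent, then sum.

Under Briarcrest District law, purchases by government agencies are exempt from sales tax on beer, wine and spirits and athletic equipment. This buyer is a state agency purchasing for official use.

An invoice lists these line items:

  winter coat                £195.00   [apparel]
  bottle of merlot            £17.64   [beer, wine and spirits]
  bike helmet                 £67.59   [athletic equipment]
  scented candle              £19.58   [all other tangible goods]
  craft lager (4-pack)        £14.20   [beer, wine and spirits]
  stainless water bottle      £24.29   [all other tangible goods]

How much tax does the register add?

Winter coat £195.00: apparel → 0% → £0.00
Bottle of merlot £17.64: beer, wine and spirits, buyer-exempt → 0% → £0.00
Bike helmet £67.59: athletic equipment, buyer-exempt → 0% → £0.00
Scented candle £19.58: all other tangible goods → 3.25% → £0.64
Craft lager (4-pack) £14.20: beer, wine and spirits, buyer-exempt → 0% → £0.00
Stainless water bottle £24.29: all other tangible goods → 3.25% → £0.79
Total tax = £0.64 + £0.79 = £1.43

£1.43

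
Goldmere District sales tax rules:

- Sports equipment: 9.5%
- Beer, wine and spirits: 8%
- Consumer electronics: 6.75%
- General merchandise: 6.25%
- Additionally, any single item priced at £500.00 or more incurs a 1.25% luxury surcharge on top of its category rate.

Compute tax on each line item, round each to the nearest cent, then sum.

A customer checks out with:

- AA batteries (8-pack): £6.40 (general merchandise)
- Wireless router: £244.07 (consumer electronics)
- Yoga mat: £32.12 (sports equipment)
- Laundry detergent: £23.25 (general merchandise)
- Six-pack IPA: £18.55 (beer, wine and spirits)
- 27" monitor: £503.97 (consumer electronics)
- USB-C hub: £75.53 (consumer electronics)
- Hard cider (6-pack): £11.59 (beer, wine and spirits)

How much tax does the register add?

AA batteries (8-pack) £6.40: general merchandise → 6.25% → £0.40
Wireless router £244.07: consumer electronics → 6.75% → £16.47
Yoga mat £32.12: sports equipment → 9.5% → £3.05
Laundry detergent £23.25: general merchandise → 6.25% → £1.45
Six-pack IPA £18.55: beer, wine and spirits → 8% → £1.48
27" monitor £503.97: consumer electronics → 6.75% + 1.25% surcharge = 8% → £40.32
USB-C hub £75.53: consumer electronics → 6.75% → £5.10
Hard cider (6-pack) £11.59: beer, wine and spirits → 8% → £0.93
Total tax = £0.40 + £16.47 + £3.05 + £1.45 + £1.48 + £40.32 + £5.10 + £0.93 = £69.20

£69.20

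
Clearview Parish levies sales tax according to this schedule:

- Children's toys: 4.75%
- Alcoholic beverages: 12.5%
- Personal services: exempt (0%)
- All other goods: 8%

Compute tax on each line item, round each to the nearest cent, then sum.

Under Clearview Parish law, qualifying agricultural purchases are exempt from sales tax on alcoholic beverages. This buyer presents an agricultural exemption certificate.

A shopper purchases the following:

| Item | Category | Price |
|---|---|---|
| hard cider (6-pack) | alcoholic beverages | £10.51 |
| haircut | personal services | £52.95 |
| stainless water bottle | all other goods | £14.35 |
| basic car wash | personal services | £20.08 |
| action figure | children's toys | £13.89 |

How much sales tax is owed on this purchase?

Hard cider (6-pack) £10.51: alcoholic beverages, buyer-exempt → 0% → £0.00
Haircut £52.95: personal services → 0% → £0.00
Stainless water bottle £14.35: all other goods → 8% → £1.15
Basic car wash £20.08: personal services → 0% → £0.00
Action figure £13.89: children's toys → 4.75% → £0.66
Total tax = £1.15 + £0.66 = £1.81

£1.81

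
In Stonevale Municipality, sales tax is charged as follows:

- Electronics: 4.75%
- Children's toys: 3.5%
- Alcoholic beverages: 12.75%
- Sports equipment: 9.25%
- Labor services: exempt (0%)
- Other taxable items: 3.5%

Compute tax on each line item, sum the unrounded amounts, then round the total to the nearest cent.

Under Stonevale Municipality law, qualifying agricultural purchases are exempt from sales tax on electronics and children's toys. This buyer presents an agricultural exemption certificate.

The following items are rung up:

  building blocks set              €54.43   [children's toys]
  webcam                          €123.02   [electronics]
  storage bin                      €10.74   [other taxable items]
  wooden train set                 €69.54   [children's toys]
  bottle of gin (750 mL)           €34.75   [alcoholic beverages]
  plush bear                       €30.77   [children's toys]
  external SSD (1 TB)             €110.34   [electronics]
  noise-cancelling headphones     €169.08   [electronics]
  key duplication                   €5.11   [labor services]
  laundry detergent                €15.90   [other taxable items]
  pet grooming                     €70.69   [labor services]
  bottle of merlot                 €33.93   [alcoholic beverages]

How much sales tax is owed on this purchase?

€9.69

Building blocks set €54.43: children's toys, buyer-exempt → 0% → €0.00
Webcam €123.02: electronics, buyer-exempt → 0% → €0.00
Storage bin €10.74: other taxable items → 3.5% → €0.3759
Wooden train set €69.54: children's toys, buyer-exempt → 0% → €0.00
Bottle of gin (750 mL) €34.75: alcoholic beverages → 12.75% → €4.430625
Plush bear €30.77: children's toys, buyer-exempt → 0% → €0.00
External SSD (1 TB) €110.34: electronics, buyer-exempt → 0% → €0.00
Noise-cancelling headphones €169.08: electronics, buyer-exempt → 0% → €0.00
Key duplication €5.11: labor services → 0% → €0.00
Laundry detergent €15.90: other taxable items → 3.5% → €0.5565
Pet grooming €70.69: labor services → 0% → €0.00
Bottle of merlot €33.93: alcoholic beverages → 12.75% → €4.326075
Unrounded tax sum = €9.6891 → €9.69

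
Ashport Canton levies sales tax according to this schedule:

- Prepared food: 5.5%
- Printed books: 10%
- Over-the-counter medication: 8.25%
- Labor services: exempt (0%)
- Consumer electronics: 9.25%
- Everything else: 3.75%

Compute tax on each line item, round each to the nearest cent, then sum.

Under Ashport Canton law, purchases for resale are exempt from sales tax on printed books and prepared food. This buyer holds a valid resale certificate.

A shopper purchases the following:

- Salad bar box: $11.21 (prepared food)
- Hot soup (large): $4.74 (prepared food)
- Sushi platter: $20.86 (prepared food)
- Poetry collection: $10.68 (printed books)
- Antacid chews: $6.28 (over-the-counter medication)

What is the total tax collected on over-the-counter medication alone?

Antacid chews $6.28: over-the-counter medication → 8.25% → $0.52
Tax on over-the-counter medication = $0.52

$0.52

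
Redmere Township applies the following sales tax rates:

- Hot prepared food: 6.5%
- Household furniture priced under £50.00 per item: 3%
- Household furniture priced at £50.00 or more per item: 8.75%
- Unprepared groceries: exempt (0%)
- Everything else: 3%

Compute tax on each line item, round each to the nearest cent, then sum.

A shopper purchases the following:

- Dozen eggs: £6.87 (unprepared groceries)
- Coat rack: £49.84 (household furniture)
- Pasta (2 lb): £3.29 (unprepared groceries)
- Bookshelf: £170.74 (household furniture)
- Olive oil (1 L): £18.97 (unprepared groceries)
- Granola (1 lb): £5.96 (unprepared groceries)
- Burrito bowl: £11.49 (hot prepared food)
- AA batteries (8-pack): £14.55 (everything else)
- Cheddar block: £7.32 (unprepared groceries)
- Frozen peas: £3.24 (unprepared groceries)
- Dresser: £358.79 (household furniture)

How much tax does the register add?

£49.02

Dozen eggs £6.87: unprepared groceries → 0% → £0.00
Coat rack £49.84: household furniture, under £50.00 → 3% → £1.50
Pasta (2 lb) £3.29: unprepared groceries → 0% → £0.00
Bookshelf £170.74: household furniture, £50.00 or more → 8.75% → £14.94
Olive oil (1 L) £18.97: unprepared groceries → 0% → £0.00
Granola (1 lb) £5.96: unprepared groceries → 0% → £0.00
Burrito bowl £11.49: hot prepared food → 6.5% → £0.75
AA batteries (8-pack) £14.55: everything else → 3% → £0.44
Cheddar block £7.32: unprepared groceries → 0% → £0.00
Frozen peas £3.24: unprepared groceries → 0% → £0.00
Dresser £358.79: household furniture, £50.00 or more → 8.75% → £31.39
Total tax = £1.50 + £14.94 + £0.75 + £0.44 + £31.39 = £49.02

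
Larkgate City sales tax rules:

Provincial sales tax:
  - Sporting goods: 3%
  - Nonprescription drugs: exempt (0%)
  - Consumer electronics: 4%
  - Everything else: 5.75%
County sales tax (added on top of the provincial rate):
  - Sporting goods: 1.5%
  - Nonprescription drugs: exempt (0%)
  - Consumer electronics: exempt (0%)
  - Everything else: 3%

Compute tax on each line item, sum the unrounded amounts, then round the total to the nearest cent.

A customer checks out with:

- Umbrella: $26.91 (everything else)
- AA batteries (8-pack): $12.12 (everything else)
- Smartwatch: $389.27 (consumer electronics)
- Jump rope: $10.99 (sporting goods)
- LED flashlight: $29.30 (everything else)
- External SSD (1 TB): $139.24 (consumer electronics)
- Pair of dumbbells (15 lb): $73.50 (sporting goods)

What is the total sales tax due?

$30.92

Umbrella $26.91: everything else → 5.75% + 3% county = 8.75% → $2.354625
AA batteries (8-pack) $12.12: everything else → 5.75% + 3% county = 8.75% → $1.0605
Smartwatch $389.27: consumer electronics → 4% + 0% county = 4% → $15.5708
Jump rope $10.99: sporting goods → 3% + 1.5% county = 4.5% → $0.49455
LED flashlight $29.30: everything else → 5.75% + 3% county = 8.75% → $2.56375
External SSD (1 TB) $139.24: consumer electronics → 4% + 0% county = 4% → $5.5696
Pair of dumbbells (15 lb) $73.50: sporting goods → 3% + 1.5% county = 4.5% → $3.3075
Unrounded tax sum = $30.921325 → $30.92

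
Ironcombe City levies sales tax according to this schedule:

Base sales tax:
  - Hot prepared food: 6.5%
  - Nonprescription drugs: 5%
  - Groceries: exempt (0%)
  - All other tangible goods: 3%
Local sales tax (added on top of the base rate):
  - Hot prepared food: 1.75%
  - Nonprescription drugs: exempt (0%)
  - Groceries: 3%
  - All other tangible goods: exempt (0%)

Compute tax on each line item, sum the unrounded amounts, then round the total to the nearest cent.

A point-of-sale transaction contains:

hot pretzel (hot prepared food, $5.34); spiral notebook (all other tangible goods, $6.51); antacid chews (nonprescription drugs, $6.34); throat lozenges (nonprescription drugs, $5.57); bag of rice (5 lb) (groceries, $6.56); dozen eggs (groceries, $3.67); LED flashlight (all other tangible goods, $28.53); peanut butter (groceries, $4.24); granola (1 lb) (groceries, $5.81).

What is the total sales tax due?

$2.70

Hot pretzel $5.34: hot prepared food → 6.5% + 1.75% local = 8.25% → $0.44055
Spiral notebook $6.51: all other tangible goods → 3% + 0% local = 3% → $0.1953
Antacid chews $6.34: nonprescription drugs → 5% + 0% local = 5% → $0.317
Throat lozenges $5.57: nonprescription drugs → 5% + 0% local = 5% → $0.2785
Bag of rice (5 lb) $6.56: groceries → 0% + 3% local = 3% → $0.1968
Dozen eggs $3.67: groceries → 0% + 3% local = 3% → $0.1101
LED flashlight $28.53: all other tangible goods → 3% + 0% local = 3% → $0.8559
Peanut butter $4.24: groceries → 0% + 3% local = 3% → $0.1272
Granola (1 lb) $5.81: groceries → 0% + 3% local = 3% → $0.1743
Unrounded tax sum = $2.69565 → $2.70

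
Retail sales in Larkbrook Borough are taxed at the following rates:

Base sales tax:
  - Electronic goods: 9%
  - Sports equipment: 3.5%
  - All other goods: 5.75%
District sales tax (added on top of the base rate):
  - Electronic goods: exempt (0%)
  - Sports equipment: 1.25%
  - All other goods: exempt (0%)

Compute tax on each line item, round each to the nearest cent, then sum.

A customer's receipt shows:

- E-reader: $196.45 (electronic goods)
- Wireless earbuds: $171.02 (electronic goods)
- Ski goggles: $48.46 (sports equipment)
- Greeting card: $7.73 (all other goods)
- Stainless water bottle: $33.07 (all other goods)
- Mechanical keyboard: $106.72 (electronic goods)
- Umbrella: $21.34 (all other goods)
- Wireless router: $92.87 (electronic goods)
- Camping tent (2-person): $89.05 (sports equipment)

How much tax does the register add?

E-reader $196.45: electronic goods → 9% + 0% district = 9% → $17.68
Wireless earbuds $171.02: electronic goods → 9% + 0% district = 9% → $15.39
Ski goggles $48.46: sports equipment → 3.5% + 1.25% district = 4.75% → $2.30
Greeting card $7.73: all other goods → 5.75% + 0% district = 5.75% → $0.44
Stainless water bottle $33.07: all other goods → 5.75% + 0% district = 5.75% → $1.90
Mechanical keyboard $106.72: electronic goods → 9% + 0% district = 9% → $9.60
Umbrella $21.34: all other goods → 5.75% + 0% district = 5.75% → $1.23
Wireless router $92.87: electronic goods → 9% + 0% district = 9% → $8.36
Camping tent (2-person) $89.05: sports equipment → 3.5% + 1.25% district = 4.75% → $4.23
Total tax = $17.68 + $15.39 + $2.30 + $0.44 + $1.90 + $9.60 + $1.23 + $8.36 + $4.23 = $61.13

$61.13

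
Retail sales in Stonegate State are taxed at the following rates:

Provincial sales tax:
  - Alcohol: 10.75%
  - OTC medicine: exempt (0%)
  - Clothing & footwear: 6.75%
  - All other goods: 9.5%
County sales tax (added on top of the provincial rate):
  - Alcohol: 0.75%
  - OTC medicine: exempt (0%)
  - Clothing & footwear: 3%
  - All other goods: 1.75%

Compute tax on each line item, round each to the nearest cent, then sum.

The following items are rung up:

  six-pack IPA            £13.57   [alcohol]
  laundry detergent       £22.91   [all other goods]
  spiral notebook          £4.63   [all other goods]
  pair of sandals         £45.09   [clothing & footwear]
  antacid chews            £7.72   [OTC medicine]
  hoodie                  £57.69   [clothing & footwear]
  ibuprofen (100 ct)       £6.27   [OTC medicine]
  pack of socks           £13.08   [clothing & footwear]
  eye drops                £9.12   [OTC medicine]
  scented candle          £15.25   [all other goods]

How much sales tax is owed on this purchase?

Six-pack IPA £13.57: alcohol → 10.75% + 0.75% county = 11.5% → £1.56
Laundry detergent £22.91: all other goods → 9.5% + 1.75% county = 11.25% → £2.58
Spiral notebook £4.63: all other goods → 9.5% + 1.75% county = 11.25% → £0.52
Pair of sandals £45.09: clothing & footwear → 6.75% + 3% county = 9.75% → £4.40
Antacid chews £7.72: OTC medicine → 0% + 0% county = 0% → £0.00
Hoodie £57.69: clothing & footwear → 6.75% + 3% county = 9.75% → £5.62
Ibuprofen (100 ct) £6.27: OTC medicine → 0% + 0% county = 0% → £0.00
Pack of socks £13.08: clothing & footwear → 6.75% + 3% county = 9.75% → £1.28
Eye drops £9.12: OTC medicine → 0% + 0% county = 0% → £0.00
Scented candle £15.25: all other goods → 9.5% + 1.75% county = 11.25% → £1.72
Total tax = £1.56 + £2.58 + £0.52 + £4.40 + £5.62 + £1.28 + £1.72 = £17.68

£17.68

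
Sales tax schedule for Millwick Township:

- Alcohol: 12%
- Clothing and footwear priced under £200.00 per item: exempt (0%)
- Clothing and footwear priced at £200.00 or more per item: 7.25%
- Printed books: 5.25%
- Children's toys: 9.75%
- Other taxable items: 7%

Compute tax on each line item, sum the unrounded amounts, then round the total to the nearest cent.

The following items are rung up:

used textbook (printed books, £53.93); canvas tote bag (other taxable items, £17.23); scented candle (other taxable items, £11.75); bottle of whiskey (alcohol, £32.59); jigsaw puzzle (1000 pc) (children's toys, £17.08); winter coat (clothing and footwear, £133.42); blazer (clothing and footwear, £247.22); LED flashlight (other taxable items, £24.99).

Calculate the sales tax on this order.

£30.11

Used textbook £53.93: printed books → 5.25% → £2.831325
Canvas tote bag £17.23: other taxable items → 7% → £1.2061
Scented candle £11.75: other taxable items → 7% → £0.8225
Bottle of whiskey £32.59: alcohol → 12% → £3.9108
Jigsaw puzzle (1000 pc) £17.08: children's toys → 9.75% → £1.6653
Winter coat £133.42: clothing and footwear, under £200.00 → 0% → £0.00
Blazer £247.22: clothing and footwear, £200.00 or more → 7.25% → £17.92345
LED flashlight £24.99: other taxable items → 7% → £1.7493
Unrounded tax sum = £30.108775 → £30.11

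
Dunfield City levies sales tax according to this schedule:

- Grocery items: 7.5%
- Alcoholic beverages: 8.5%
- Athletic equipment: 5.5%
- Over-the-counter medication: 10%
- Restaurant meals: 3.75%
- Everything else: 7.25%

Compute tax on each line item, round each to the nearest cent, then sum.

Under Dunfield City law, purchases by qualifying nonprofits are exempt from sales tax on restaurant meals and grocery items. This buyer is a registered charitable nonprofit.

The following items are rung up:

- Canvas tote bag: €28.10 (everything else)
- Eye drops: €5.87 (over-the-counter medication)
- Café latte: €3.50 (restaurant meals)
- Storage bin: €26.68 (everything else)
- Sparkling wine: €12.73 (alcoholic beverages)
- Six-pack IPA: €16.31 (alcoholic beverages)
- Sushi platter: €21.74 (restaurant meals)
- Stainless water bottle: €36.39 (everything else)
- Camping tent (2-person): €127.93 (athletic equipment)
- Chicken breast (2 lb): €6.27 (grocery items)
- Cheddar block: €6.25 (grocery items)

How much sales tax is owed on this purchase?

€16.71

Canvas tote bag €28.10: everything else → 7.25% → €2.04
Eye drops €5.87: over-the-counter medication → 10% → €0.59
Café latte €3.50: restaurant meals, buyer-exempt → 0% → €0.00
Storage bin €26.68: everything else → 7.25% → €1.93
Sparkling wine €12.73: alcoholic beverages → 8.5% → €1.08
Six-pack IPA €16.31: alcoholic beverages → 8.5% → €1.39
Sushi platter €21.74: restaurant meals, buyer-exempt → 0% → €0.00
Stainless water bottle €36.39: everything else → 7.25% → €2.64
Camping tent (2-person) €127.93: athletic equipment → 5.5% → €7.04
Chicken breast (2 lb) €6.27: grocery items, buyer-exempt → 0% → €0.00
Cheddar block €6.25: grocery items, buyer-exempt → 0% → €0.00
Total tax = €2.04 + €0.59 + €1.93 + €1.08 + €1.39 + €2.64 + €7.04 = €16.71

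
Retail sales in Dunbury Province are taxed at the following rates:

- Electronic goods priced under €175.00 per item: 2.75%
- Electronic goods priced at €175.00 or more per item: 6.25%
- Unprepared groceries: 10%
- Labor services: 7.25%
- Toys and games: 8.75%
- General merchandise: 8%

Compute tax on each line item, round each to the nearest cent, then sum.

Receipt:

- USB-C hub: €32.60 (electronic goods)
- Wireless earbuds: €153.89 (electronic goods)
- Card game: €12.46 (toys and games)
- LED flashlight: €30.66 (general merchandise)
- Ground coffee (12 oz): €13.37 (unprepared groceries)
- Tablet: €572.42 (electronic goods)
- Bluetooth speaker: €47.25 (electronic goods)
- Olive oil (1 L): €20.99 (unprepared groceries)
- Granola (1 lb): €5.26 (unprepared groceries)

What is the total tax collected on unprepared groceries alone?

Ground coffee (12 oz) €13.37: unprepared groceries → 10% → €1.34
Olive oil (1 L) €20.99: unprepared groceries → 10% → €2.10
Granola (1 lb) €5.26: unprepared groceries → 10% → €0.53
Tax on unprepared groceries = €1.34 + €2.10 + €0.53 = €3.97

€3.97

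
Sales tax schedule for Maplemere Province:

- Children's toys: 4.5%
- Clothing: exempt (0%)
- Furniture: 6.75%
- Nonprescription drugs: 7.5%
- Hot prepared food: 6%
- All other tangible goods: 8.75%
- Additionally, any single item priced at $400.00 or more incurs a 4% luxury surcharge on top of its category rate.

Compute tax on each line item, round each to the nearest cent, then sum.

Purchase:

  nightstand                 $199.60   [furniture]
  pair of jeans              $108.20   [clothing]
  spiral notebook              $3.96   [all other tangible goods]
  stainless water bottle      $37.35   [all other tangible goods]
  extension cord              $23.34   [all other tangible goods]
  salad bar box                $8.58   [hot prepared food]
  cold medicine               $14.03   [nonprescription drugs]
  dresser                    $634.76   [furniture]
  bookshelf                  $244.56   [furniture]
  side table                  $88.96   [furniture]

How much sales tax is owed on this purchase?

$111.44

Nightstand $199.60: furniture → 6.75% → $13.47
Pair of jeans $108.20: clothing → 0% → $0.00
Spiral notebook $3.96: all other tangible goods → 8.75% → $0.35
Stainless water bottle $37.35: all other tangible goods → 8.75% → $3.27
Extension cord $23.34: all other tangible goods → 8.75% → $2.04
Salad bar box $8.58: hot prepared food → 6% → $0.51
Cold medicine $14.03: nonprescription drugs → 7.5% → $1.05
Dresser $634.76: furniture → 6.75% + 4% surcharge = 10.75% → $68.24
Bookshelf $244.56: furniture → 6.75% → $16.51
Side table $88.96: furniture → 6.75% → $6.00
Total tax = $13.47 + $0.35 + $3.27 + $2.04 + $0.51 + $1.05 + $68.24 + $16.51 + $6.00 = $111.44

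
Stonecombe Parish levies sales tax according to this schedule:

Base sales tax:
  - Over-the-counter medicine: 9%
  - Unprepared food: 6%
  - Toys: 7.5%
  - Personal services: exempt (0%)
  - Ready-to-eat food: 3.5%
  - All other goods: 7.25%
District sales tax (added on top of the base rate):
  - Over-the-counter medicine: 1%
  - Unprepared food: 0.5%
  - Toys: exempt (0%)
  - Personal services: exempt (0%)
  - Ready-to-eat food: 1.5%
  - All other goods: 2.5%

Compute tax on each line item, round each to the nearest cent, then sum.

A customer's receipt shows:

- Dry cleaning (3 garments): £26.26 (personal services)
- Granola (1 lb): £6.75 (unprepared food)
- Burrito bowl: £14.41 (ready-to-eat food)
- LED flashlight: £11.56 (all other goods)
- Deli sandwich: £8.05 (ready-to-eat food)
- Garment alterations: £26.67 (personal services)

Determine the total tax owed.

Dry cleaning (3 garments) £26.26: personal services → 0% + 0% district = 0% → £0.00
Granola (1 lb) £6.75: unprepared food → 6% + 0.5% district = 6.5% → £0.44
Burrito bowl £14.41: ready-to-eat food → 3.5% + 1.5% district = 5% → £0.72
LED flashlight £11.56: all other goods → 7.25% + 2.5% district = 9.75% → £1.13
Deli sandwich £8.05: ready-to-eat food → 3.5% + 1.5% district = 5% → £0.40
Garment alterations £26.67: personal services → 0% + 0% district = 0% → £0.00
Total tax = £0.44 + £0.72 + £1.13 + £0.40 = £2.69

£2.69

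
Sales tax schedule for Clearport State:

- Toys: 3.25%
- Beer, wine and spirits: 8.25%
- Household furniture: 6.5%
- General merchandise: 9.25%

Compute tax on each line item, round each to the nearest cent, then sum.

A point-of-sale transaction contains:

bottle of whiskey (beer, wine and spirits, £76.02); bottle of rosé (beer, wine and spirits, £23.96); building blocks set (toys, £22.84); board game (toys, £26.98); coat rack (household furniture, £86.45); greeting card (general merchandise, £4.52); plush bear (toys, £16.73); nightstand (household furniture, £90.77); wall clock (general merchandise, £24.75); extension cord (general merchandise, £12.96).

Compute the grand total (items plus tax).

£411.82

Bottle of whiskey £76.02: beer, wine and spirits → 8.25% → £6.27
Bottle of rosé £23.96: beer, wine and spirits → 8.25% → £1.98
Building blocks set £22.84: toys → 3.25% → £0.74
Board game £26.98: toys → 3.25% → £0.88
Coat rack £86.45: household furniture → 6.5% → £5.62
Greeting card £4.52: general merchandise → 9.25% → £0.42
Plush bear £16.73: toys → 3.25% → £0.54
Nightstand £90.77: household furniture → 6.5% → £5.90
Wall clock £24.75: general merchandise → 9.25% → £2.29
Extension cord £12.96: general merchandise → 9.25% → £1.20
Subtotal = £385.98; tax = £25.84; total due = £411.82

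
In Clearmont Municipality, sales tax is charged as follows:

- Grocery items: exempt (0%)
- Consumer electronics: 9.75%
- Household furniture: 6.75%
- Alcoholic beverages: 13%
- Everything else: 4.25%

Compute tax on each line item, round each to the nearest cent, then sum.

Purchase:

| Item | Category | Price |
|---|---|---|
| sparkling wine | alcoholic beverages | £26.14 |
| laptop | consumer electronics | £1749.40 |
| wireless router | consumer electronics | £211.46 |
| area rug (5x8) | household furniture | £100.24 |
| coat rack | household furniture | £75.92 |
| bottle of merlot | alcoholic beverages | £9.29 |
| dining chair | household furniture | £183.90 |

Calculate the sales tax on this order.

£220.10

Sparkling wine £26.14: alcoholic beverages → 13% → £3.40
Laptop £1749.40: consumer electronics → 9.75% → £170.57
Wireless router £211.46: consumer electronics → 9.75% → £20.62
Area rug (5x8) £100.24: household furniture → 6.75% → £6.77
Coat rack £75.92: household furniture → 6.75% → £5.12
Bottle of merlot £9.29: alcoholic beverages → 13% → £1.21
Dining chair £183.90: household furniture → 6.75% → £12.41
Total tax = £3.40 + £170.57 + £20.62 + £6.77 + £5.12 + £1.21 + £12.41 = £220.10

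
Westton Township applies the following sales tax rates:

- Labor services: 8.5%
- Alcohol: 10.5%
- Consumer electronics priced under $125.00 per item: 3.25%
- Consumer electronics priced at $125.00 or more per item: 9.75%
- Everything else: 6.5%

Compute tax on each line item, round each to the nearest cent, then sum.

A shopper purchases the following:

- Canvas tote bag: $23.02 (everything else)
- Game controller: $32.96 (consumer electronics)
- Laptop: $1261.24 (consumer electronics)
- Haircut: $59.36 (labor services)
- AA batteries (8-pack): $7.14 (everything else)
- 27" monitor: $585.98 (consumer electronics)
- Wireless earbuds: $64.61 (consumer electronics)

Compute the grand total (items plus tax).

$2224.59

Canvas tote bag $23.02: everything else → 6.5% → $1.50
Game controller $32.96: consumer electronics, under $125.00 → 3.25% → $1.07
Laptop $1261.24: consumer electronics, $125.00 or more → 9.75% → $122.97
Haircut $59.36: labor services → 8.5% → $5.05
AA batteries (8-pack) $7.14: everything else → 6.5% → $0.46
27" monitor $585.98: consumer electronics, $125.00 or more → 9.75% → $57.13
Wireless earbuds $64.61: consumer electronics, under $125.00 → 3.25% → $2.10
Subtotal = $2034.31; tax = $190.28; total due = $2224.59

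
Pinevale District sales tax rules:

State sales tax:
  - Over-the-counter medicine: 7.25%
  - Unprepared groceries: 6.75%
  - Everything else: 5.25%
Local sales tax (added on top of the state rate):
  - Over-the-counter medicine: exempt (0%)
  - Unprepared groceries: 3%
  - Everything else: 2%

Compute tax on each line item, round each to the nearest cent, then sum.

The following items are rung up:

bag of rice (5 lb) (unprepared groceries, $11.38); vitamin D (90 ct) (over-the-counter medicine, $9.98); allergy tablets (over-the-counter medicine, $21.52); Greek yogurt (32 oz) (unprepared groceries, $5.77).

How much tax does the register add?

Bag of rice (5 lb) $11.38: unprepared groceries → 6.75% + 3% local = 9.75% → $1.11
Vitamin D (90 ct) $9.98: over-the-counter medicine → 7.25% + 0% local = 7.25% → $0.72
Allergy tablets $21.52: over-the-counter medicine → 7.25% + 0% local = 7.25% → $1.56
Greek yogurt (32 oz) $5.77: unprepared groceries → 6.75% + 3% local = 9.75% → $0.56
Total tax = $1.11 + $0.72 + $1.56 + $0.56 = $3.95

$3.95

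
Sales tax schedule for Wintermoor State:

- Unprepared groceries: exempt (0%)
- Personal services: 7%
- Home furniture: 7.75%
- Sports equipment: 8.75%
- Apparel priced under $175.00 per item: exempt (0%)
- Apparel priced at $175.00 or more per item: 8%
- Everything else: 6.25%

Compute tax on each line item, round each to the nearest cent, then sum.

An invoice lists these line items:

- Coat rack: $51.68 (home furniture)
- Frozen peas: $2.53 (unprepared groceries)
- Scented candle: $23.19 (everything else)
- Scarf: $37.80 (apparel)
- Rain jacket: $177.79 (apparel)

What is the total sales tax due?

Coat rack $51.68: home furniture → 7.75% → $4.01
Frozen peas $2.53: unprepared groceries → 0% → $0.00
Scented candle $23.19: everything else → 6.25% → $1.45
Scarf $37.80: apparel, under $175.00 → 0% → $0.00
Rain jacket $177.79: apparel, $175.00 or more → 8% → $14.22
Total tax = $4.01 + $1.45 + $14.22 = $19.68

$19.68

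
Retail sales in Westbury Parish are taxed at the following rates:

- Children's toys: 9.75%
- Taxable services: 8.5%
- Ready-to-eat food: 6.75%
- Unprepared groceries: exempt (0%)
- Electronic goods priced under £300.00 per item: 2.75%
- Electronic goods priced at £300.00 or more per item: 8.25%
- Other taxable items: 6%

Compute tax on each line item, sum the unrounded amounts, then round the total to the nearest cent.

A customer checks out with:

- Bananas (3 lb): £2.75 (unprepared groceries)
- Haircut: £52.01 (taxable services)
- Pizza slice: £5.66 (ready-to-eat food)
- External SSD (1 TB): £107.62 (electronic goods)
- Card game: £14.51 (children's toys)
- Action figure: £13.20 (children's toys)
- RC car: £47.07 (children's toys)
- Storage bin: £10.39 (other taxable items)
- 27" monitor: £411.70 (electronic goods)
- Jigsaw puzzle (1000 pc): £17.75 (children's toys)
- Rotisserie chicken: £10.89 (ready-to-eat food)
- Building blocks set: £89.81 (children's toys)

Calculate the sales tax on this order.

Bananas (3 lb) £2.75: unprepared groceries → 0% → £0.00
Haircut £52.01: taxable services → 8.5% → £4.42085
Pizza slice £5.66: ready-to-eat food → 6.75% → £0.38205
External SSD (1 TB) £107.62: electronic goods, under £300.00 → 2.75% → £2.95955
Card game £14.51: children's toys → 9.75% → £1.414725
Action figure £13.20: children's toys → 9.75% → £1.287
RC car £47.07: children's toys → 9.75% → £4.589325
Storage bin £10.39: other taxable items → 6% → £0.6234
27" monitor £411.70: electronic goods, £300.00 or more → 8.25% → £33.96525
Jigsaw puzzle (1000 pc) £17.75: children's toys → 9.75% → £1.730625
Rotisserie chicken £10.89: ready-to-eat food → 6.75% → £0.735075
Building blocks set £89.81: children's toys → 9.75% → £8.756475
Unrounded tax sum = £60.864325 → £60.86

£60.86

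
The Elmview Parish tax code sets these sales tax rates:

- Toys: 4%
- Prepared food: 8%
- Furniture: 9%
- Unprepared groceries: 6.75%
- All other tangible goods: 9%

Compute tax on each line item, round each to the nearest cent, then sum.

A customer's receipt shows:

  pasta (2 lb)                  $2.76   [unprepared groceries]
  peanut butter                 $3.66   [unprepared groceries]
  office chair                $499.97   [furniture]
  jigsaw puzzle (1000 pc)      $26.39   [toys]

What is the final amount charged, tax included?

Pasta (2 lb) $2.76: unprepared groceries → 6.75% → $0.19
Peanut butter $3.66: unprepared groceries → 6.75% → $0.25
Office chair $499.97: furniture → 9% → $45.00
Jigsaw puzzle (1000 pc) $26.39: toys → 4% → $1.06
Subtotal = $532.78; tax = $46.50; total due = $579.28

$579.28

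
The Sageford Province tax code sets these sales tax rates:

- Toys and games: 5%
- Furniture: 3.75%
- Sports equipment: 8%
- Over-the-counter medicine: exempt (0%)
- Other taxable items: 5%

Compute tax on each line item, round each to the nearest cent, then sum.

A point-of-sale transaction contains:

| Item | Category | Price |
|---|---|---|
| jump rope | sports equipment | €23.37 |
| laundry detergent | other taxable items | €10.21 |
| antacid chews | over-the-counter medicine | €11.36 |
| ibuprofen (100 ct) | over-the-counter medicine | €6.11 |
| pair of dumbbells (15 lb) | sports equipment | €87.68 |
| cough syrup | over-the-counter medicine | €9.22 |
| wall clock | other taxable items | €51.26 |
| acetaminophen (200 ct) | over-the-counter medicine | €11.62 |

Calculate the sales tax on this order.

€11.95

Jump rope €23.37: sports equipment → 8% → €1.87
Laundry detergent €10.21: other taxable items → 5% → €0.51
Antacid chews €11.36: over-the-counter medicine → 0% → €0.00
Ibuprofen (100 ct) €6.11: over-the-counter medicine → 0% → €0.00
Pair of dumbbells (15 lb) €87.68: sports equipment → 8% → €7.01
Cough syrup €9.22: over-the-counter medicine → 0% → €0.00
Wall clock €51.26: other taxable items → 5% → €2.56
Acetaminophen (200 ct) €11.62: over-the-counter medicine → 0% → €0.00
Total tax = €1.87 + €0.51 + €7.01 + €2.56 = €11.95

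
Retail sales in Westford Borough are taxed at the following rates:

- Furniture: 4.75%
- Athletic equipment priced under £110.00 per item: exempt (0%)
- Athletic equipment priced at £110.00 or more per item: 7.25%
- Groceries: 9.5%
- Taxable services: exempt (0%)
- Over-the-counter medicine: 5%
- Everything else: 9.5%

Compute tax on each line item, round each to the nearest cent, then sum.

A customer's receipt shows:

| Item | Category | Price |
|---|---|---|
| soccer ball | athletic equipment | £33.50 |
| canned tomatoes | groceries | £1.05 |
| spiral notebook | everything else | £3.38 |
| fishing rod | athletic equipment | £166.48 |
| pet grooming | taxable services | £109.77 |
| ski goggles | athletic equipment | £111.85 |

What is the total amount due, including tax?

£446.63

Soccer ball £33.50: athletic equipment, under £110.00 → 0% → £0.00
Canned tomatoes £1.05: groceries → 9.5% → £0.10
Spiral notebook £3.38: everything else → 9.5% → £0.32
Fishing rod £166.48: athletic equipment, £110.00 or more → 7.25% → £12.07
Pet grooming £109.77: taxable services → 0% → £0.00
Ski goggles £111.85: athletic equipment, £110.00 or more → 7.25% → £8.11
Subtotal = £426.03; tax = £20.60; total due = £446.63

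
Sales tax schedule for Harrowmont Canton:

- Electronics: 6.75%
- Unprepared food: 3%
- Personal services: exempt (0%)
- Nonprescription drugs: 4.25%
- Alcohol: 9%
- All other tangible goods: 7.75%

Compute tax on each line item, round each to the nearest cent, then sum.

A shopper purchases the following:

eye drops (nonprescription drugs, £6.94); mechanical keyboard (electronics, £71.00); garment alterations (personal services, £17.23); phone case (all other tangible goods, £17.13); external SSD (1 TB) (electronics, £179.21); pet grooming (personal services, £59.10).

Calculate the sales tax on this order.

£18.51

Eye drops £6.94: nonprescription drugs → 4.25% → £0.29
Mechanical keyboard £71.00: electronics → 6.75% → £4.79
Garment alterations £17.23: personal services → 0% → £0.00
Phone case £17.13: all other tangible goods → 7.75% → £1.33
External SSD (1 TB) £179.21: electronics → 6.75% → £12.10
Pet grooming £59.10: personal services → 0% → £0.00
Total tax = £0.29 + £4.79 + £1.33 + £12.10 = £18.51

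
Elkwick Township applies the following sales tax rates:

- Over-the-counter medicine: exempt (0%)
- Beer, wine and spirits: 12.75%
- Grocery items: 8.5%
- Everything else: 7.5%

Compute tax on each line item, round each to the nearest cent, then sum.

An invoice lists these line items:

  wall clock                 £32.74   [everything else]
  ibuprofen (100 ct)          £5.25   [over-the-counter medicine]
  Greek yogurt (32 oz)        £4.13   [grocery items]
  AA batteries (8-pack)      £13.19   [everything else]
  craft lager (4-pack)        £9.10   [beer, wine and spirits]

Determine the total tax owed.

Wall clock £32.74: everything else → 7.5% → £2.46
Ibuprofen (100 ct) £5.25: over-the-counter medicine → 0% → £0.00
Greek yogurt (32 oz) £4.13: grocery items → 8.5% → £0.35
AA batteries (8-pack) £13.19: everything else → 7.5% → £0.99
Craft lager (4-pack) £9.10: beer, wine and spirits → 12.75% → £1.16
Total tax = £2.46 + £0.35 + £0.99 + £1.16 = £4.96

£4.96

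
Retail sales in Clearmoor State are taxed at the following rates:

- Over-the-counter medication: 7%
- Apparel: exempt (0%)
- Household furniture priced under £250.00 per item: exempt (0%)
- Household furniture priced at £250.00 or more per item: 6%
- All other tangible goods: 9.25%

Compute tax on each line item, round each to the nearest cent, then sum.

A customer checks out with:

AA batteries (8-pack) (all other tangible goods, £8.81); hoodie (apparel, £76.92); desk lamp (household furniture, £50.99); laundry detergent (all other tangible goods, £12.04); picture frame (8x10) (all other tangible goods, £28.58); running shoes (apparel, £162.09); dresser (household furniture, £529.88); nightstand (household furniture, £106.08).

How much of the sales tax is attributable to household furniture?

Desk lamp £50.99: household furniture, under £250.00 → 0% → £0.00
Dresser £529.88: household furniture, £250.00 or more → 6% → £31.79
Nightstand £106.08: household furniture, under £250.00 → 0% → £0.00
Tax on household furniture = £0.00 + £31.79 + £0.00 = £31.79

£31.79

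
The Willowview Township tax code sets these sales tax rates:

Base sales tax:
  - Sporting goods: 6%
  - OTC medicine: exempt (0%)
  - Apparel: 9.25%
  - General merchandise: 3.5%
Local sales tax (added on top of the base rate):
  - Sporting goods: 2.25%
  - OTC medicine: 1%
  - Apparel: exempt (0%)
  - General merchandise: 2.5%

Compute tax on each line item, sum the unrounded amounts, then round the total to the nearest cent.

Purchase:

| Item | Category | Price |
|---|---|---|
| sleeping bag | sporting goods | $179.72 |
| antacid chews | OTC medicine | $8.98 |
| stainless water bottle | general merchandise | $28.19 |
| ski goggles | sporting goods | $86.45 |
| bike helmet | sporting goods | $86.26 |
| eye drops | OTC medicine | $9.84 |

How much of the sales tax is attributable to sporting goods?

$29.08

Sleeping bag $179.72: sporting goods → 6% + 2.25% local = 8.25% → $14.8269
Ski goggles $86.45: sporting goods → 6% + 2.25% local = 8.25% → $7.132125
Bike helmet $86.26: sporting goods → 6% + 2.25% local = 8.25% → $7.11645
Tax on sporting goods: unrounded sum = $29.075475 → $29.08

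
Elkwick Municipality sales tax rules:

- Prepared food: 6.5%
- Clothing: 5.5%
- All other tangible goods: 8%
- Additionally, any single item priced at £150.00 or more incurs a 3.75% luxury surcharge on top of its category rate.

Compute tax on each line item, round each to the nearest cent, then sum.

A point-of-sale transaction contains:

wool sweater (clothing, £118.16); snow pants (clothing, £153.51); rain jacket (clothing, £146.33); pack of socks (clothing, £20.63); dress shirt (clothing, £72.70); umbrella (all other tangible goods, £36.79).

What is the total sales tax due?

Wool sweater £118.16: clothing → 5.5% → £6.50
Snow pants £153.51: clothing → 5.5% + 3.75% surcharge = 9.25% → £14.20
Rain jacket £146.33: clothing → 5.5% → £8.05
Pack of socks £20.63: clothing → 5.5% → £1.13
Dress shirt £72.70: clothing → 5.5% → £4.00
Umbrella £36.79: all other tangible goods → 8% → £2.94
Total tax = £6.50 + £14.20 + £8.05 + £1.13 + £4.00 + £2.94 = £36.82

£36.82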